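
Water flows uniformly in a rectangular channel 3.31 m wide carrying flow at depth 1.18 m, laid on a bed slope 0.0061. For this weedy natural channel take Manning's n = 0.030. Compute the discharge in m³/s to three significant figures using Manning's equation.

7.93 m³/s

A = b·y = 3.31 × 1.18 = 3.906 m²
P = b + 2y = 3.31 + 2×1.18 = 5.670 m
R = A/P = 3.906/5.670 = 0.6889 m
Q = (1/n)·A·R^(2/3)·S^(1/2) = (1/0.030) × 3.906 × 0.6889^(2/3) × 0.0061^(1/2) = 7.931 m³/s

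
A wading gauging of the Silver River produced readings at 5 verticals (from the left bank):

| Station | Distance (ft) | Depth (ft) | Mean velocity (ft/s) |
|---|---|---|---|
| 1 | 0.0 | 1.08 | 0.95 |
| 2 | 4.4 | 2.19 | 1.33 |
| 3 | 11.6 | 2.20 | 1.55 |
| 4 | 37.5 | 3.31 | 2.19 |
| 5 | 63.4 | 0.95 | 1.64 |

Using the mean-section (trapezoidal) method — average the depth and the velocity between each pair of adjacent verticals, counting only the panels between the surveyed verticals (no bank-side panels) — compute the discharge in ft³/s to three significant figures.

270 ft³/s

Panel 1-2: Δb = 4.4 ft, d̄ = (1.08+2.19)/2 = 1.635, v̄ = (0.95+1.33)/2 = 1.14 → q = 4.4×1.635×1.14 = 8.201 ft³/s
Panel 2-3: Δb = 7.2 ft, d̄ = (2.19+2.20)/2 = 2.195, v̄ = (1.33+1.55)/2 = 1.44 → q = 7.2×2.195×1.44 = 22.76 ft³/s
Panel 3-4: Δb = 25.9 ft, d̄ = (2.20+3.31)/2 = 2.755, v̄ = (1.55+2.19)/2 = 1.87 → q = 25.9×2.755×1.87 = 133.4 ft³/s
Panel 4-5: Δb = 25.9 ft, d̄ = (3.31+0.95)/2 = 2.13, v̄ = (2.19+1.64)/2 = 1.915 → q = 25.9×2.13×1.915 = 105.6 ft³/s
Q = Σ q = 270.0 ft³/s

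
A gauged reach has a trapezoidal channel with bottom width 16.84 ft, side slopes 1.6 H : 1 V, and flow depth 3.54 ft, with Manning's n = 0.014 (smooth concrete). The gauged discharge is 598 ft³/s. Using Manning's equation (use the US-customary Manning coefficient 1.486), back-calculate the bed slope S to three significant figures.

0.00137

A = (b + z·y)·y = (16.84 + 1.6×3.54)×3.54 = 79.66 ft²
P = b + 2y√(1+z²) = 16.84 + 2×3.54×√(1+1.6²) = 30.20 ft
R = A/P = 79.66/30.20 = 2.638 ft
S = (Q·n / (1.486·A·R^(2/3)))² = (598×0.014 / (1.486×79.66×1.909))² = 0.001372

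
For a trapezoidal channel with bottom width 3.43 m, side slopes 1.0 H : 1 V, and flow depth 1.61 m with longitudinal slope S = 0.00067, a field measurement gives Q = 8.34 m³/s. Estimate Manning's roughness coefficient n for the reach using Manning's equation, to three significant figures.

A = (b + z·y)·y = (3.43 + 1.0×1.61)×1.61 = 8.114 m²
P = b + 2y√(1+z²) = 3.43 + 2×1.61×√(1+1.0²) = 7.984 m
R = A/P = 8.114/7.984 = 1.016 m
n = (1/Q)·A·R^(2/3)·S^(1/2) = (1/8.34) × 8.114 × 1.011 × 0.02588 = 0.02546

0.0255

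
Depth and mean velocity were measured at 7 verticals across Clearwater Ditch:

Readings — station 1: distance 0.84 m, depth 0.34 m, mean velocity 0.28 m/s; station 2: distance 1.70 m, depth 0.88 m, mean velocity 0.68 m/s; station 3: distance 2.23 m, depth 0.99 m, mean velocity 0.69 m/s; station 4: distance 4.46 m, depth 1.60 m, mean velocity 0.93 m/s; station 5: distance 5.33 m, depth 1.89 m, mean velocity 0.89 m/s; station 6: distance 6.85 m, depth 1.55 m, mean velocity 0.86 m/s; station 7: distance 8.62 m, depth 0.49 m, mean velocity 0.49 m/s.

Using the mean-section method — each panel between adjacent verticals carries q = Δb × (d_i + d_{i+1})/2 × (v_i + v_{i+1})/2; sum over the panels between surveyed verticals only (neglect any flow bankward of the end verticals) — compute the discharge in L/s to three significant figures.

7820 L/s

Panel 1-2: Δb = 0.86 m, d̄ = (0.34+0.88)/2 = 0.61, v̄ = (0.28+0.68)/2 = 0.48 → q = 0.86×0.61×0.48 = 0.2518 m³/s
Panel 2-3: Δb = 0.53 m, d̄ = (0.88+0.99)/2 = 0.935, v̄ = (0.68+0.69)/2 = 0.685 → q = 0.53×0.935×0.685 = 0.3395 m³/s
Panel 3-4: Δb = 2.23 m, d̄ = (0.99+1.60)/2 = 1.295, v̄ = (0.69+0.93)/2 = 0.81 → q = 2.23×1.295×0.81 = 2.339 m³/s
Panel 4-5: Δb = 0.87 m, d̄ = (1.60+1.89)/2 = 1.745, v̄ = (0.93+0.89)/2 = 0.91 → q = 0.87×1.745×0.91 = 1.382 m³/s
Panel 5-6: Δb = 1.52 m, d̄ = (1.89+1.55)/2 = 1.72, v̄ = (0.89+0.86)/2 = 0.875 → q = 1.52×1.72×0.875 = 2.288 m³/s
Panel 6-7: Δb = 1.77 m, d̄ = (1.55+0.49)/2 = 1.02, v̄ = (0.86+0.49)/2 = 0.675 → q = 1.77×1.02×0.675 = 1.219 m³/s
Q = Σ q = 7.818 m³/s
= 7.818 × 1000 = 7818 L/s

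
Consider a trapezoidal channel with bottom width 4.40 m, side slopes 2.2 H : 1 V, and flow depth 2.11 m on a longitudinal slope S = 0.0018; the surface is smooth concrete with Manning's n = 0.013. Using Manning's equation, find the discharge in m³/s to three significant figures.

74.4 m³/s

A = (b + z·y)·y = (4.40 + 2.2×2.11)×2.11 = 19.08 m²
P = b + 2y√(1+z²) = 4.40 + 2×2.11×√(1+2.2²) = 14.60 m
R = A/P = 19.08/14.60 = 1.307 m
Q = (1/n)·A·R^(2/3)·S^(1/2) = (1/0.013) × 19.08 × 1.307^(2/3) × 0.0018^(1/2) = 74.43 m³/s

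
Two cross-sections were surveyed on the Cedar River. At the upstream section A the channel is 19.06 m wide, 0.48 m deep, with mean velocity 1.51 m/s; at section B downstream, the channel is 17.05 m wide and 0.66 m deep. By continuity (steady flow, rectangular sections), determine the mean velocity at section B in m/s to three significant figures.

Q = A₁V₁ = (19.06×0.48) × 1.51 = 13.81 m³/s
A₂ = 17.05 × 0.66 = 11.25 m²
V₂ = Q/A₂ = 13.81/11.25 = 1.228 m/s

1.23 m/s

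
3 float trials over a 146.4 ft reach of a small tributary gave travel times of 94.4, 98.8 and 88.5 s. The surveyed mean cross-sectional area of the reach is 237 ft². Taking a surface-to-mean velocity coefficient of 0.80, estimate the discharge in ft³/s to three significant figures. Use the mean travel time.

296 ft³/s

t̄ = (94.4 + 98.8 + 88.5) / 3 = 93.9 s
v_surface = L / t̄ = 146.4 / 93.9 = 1.559 ft/s
v_mean = 0.80 × 1.559 = 1.247 ft/s
Q = A × v_mean = 237 × 1.247 = 295.6 ft³/s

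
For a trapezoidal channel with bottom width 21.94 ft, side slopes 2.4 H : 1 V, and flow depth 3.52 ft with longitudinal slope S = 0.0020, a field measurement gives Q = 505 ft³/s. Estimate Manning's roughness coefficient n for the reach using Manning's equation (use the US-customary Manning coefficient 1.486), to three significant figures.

A = (b + z·y)·y = (21.94 + 2.4×3.52)×3.52 = 107.0 ft²
P = b + 2y√(1+z²) = 21.94 + 2×3.52×√(1+2.4²) = 40.24 ft
R = A/P = 107.0/40.24 = 2.658 ft
n = (1.486/Q)·A·R^(2/3)·S^(1/2) = (1.486/505) × 107.0 × 1.919 × 0.04472 = 0.02701

0.0270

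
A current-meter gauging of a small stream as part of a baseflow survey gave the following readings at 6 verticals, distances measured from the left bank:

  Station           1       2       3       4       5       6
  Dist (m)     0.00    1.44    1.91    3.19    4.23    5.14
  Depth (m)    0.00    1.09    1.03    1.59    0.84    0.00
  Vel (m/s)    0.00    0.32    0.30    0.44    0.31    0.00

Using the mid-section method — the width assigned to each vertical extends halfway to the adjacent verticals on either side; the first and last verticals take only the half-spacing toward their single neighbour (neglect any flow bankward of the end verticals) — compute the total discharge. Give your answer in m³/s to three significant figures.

1.67 m³/s

w_2 = (1.91 − 0.00)/2 = 0.955 m; q_2 = 0.32 × 1.09 × 0.955 = 0.3331 m³/s
w_3 = (3.19 − 1.44)/2 = 0.875 m; q_3 = 0.30 × 1.03 × 0.875 = 0.2704 m³/s
w_4 = (4.23 − 1.91)/2 = 1.16 m; q_4 = 0.44 × 1.59 × 1.16 = 0.8115 m³/s
w_5 = (5.14 − 3.19)/2 = 0.975 m; q_5 = 0.31 × 0.84 × 0.975 = 0.2539 m³/s
Stations 1, 6 contribute zero (depth or velocity is 0).
Q = Σ qᵢ = 1.669 m³/s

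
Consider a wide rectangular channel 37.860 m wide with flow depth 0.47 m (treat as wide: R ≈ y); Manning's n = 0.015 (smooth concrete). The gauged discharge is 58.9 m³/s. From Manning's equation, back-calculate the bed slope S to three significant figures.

A = b·y = 37.860 × 0.47 = 17.79 m²
Wide channel: R ≈ y = 0.47 m
S = (Q·n / (1·A·R^(2/3)))² = (58.9×0.015 / (1×17.79×0.6045))² = 0.006746

0.00675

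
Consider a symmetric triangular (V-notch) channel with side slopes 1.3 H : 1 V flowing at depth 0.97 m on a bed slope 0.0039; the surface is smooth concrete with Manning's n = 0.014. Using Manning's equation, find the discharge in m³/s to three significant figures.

A = z·y² = 1.3×0.97² = 1.223 m²
P = 2y√(1+z²) = 2×0.97×√(1+1.3²) = 3.182 m
R = A/P = 1.223/3.182 = 0.3844 m
Q = (1/n)·A·R^(2/3)·S^(1/2) = (1/0.014) × 1.223 × 0.3844^(2/3) × 0.0039^(1/2) = 2.885 m³/s

2.88 m³/s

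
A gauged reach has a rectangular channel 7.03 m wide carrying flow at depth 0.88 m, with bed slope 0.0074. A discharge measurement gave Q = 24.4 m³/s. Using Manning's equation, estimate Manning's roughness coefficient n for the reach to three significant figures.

A = b·y = 7.03 × 0.88 = 6.186 m²
P = b + 2y = 7.03 + 2×0.88 = 8.790 m
R = A/P = 6.186/8.790 = 0.7038 m
n = (1/Q)·A·R^(2/3)·S^(1/2) = (1/24.4) × 6.186 × 0.7912 × 0.08602 = 0.01726

0.0173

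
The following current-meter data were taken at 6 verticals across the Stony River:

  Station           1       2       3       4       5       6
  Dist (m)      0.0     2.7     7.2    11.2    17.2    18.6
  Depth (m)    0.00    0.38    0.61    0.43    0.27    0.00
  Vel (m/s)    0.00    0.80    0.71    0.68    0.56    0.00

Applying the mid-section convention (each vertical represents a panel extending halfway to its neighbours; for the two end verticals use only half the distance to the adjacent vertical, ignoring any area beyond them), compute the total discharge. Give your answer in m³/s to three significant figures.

4.96 m³/s

w_2 = (7.2 − 0.0)/2 = 3.6 m; q_2 = 0.80 × 0.38 × 3.6 = 1.094 m³/s
w_3 = (11.2 − 2.7)/2 = 4.25 m; q_3 = 0.71 × 0.61 × 4.25 = 1.841 m³/s
w_4 = (17.2 − 7.2)/2 = 5 m; q_4 = 0.68 × 0.43 × 5 = 1.462 m³/s
w_5 = (18.6 − 11.2)/2 = 3.7 m; q_5 = 0.56 × 0.27 × 3.7 = 0.5594 m³/s
Stations 1, 6 contribute zero (depth or velocity is 0).
Q = Σ qᵢ = 4.957 m³/s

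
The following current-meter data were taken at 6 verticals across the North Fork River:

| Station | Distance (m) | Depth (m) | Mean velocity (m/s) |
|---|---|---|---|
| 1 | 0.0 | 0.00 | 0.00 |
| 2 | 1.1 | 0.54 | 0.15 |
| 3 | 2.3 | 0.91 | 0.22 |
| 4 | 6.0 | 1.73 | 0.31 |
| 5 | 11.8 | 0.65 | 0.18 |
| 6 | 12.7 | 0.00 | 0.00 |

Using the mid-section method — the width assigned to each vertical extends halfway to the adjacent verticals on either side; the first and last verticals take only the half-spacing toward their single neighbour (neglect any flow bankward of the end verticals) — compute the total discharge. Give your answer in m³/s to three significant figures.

3.52 m³/s

w_2 = (2.3 − 0.0)/2 = 1.15 m; q_2 = 0.15 × 0.54 × 1.15 = 0.09315 m³/s
w_3 = (6.0 − 1.1)/2 = 2.45 m; q_3 = 0.22 × 0.91 × 2.45 = 0.4905 m³/s
w_4 = (11.8 − 2.3)/2 = 4.75 m; q_4 = 0.31 × 1.73 × 4.75 = 2.547 m³/s
w_5 = (12.7 − 6.0)/2 = 3.35 m; q_5 = 0.18 × 0.65 × 3.35 = 0.3920 m³/s
Stations 1, 6 contribute zero (depth or velocity is 0).
Q = Σ qᵢ = 3.523 m³/s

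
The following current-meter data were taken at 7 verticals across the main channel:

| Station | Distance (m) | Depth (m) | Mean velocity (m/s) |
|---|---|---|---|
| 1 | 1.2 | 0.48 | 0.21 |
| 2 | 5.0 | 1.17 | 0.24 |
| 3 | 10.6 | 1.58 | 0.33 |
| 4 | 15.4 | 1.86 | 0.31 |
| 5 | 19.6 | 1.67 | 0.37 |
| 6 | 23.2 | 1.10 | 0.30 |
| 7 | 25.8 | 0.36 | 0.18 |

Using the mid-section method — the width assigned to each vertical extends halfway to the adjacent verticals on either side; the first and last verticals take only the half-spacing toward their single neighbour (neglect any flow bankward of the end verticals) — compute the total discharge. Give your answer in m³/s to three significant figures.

10.3 m³/s

w_1 = (5.0 − 1.2)/2 = 1.9 m; q_1 = 0.21 × 0.48 × 1.9 = 0.1915 m³/s
w_2 = (10.6 − 1.2)/2 = 4.7 m; q_2 = 0.24 × 1.17 × 4.7 = 1.320 m³/s
w_3 = (15.4 − 5.0)/2 = 5.2 m; q_3 = 0.33 × 1.58 × 5.2 = 2.711 m³/s
w_4 = (19.6 − 10.6)/2 = 4.5 m; q_4 = 0.31 × 1.86 × 4.5 = 2.595 m³/s
w_5 = (23.2 − 15.4)/2 = 3.9 m; q_5 = 0.37 × 1.67 × 3.9 = 2.410 m³/s
w_6 = (25.8 − 19.6)/2 = 3.1 m; q_6 = 0.30 × 1.10 × 3.1 = 1.023 m³/s
w_7 = (25.8 − 23.2)/2 = 1.3 m; q_7 = 0.18 × 0.36 × 1.3 = 0.08424 m³/s
Q = Σ qᵢ = 10.33 m³/s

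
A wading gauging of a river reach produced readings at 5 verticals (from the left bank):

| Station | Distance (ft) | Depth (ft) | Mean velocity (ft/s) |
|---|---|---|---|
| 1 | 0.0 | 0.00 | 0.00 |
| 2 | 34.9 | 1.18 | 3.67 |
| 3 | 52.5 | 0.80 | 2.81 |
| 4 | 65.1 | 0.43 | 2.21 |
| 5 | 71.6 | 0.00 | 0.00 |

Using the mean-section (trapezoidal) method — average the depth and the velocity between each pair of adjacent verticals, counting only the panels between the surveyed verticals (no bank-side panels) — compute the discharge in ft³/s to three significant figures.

115 ft³/s

Panel 1-2: Δb = 34.9 ft, d̄ = (0.00+1.18)/2 = 0.59, v̄ = (0.00+3.67)/2 = 1.835 → q = 34.9×0.59×1.835 = 37.78 ft³/s
Panel 2-3: Δb = 17.6 ft, d̄ = (1.18+0.80)/2 = 0.99, v̄ = (3.67+2.81)/2 = 3.24 → q = 17.6×0.99×3.24 = 56.45 ft³/s
Panel 3-4: Δb = 12.6 ft, d̄ = (0.80+0.43)/2 = 0.615, v̄ = (2.81+2.21)/2 = 2.51 → q = 12.6×0.615×2.51 = 19.45 ft³/s
Panel 4-5: Δb = 6.5 ft, d̄ = (0.43+0.00)/2 = 0.215, v̄ = (2.21+0.00)/2 = 1.105 → q = 6.5×0.215×1.105 = 1.544 ft³/s
Q = Σ q = 115.2 ft³/s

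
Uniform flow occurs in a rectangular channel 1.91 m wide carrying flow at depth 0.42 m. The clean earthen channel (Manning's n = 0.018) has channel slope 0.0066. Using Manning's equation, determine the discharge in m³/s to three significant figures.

1.59 m³/s

A = b·y = 1.91 × 0.42 = 0.8022 m²
P = b + 2y = 1.91 + 2×0.42 = 2.750 m
R = A/P = 0.8022/2.750 = 0.2917 m
Q = (1/n)·A·R^(2/3)·S^(1/2) = (1/0.018) × 0.8022 × 0.2917^(2/3) × 0.0066^(1/2) = 1.593 m³/s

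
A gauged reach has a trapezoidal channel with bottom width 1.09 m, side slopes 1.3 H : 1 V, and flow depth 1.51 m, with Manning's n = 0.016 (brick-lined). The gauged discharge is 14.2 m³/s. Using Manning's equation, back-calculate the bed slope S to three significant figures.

0.00348

A = (b + z·y)·y = (1.09 + 1.3×1.51)×1.51 = 4.610 m²
P = b + 2y√(1+z²) = 1.09 + 2×1.51×√(1+1.3²) = 6.043 m
R = A/P = 4.610/6.043 = 0.7628 m
S = (Q·n / (1·A·R^(2/3)))² = (14.2×0.016 / (1×4.610×0.8349))² = 0.003485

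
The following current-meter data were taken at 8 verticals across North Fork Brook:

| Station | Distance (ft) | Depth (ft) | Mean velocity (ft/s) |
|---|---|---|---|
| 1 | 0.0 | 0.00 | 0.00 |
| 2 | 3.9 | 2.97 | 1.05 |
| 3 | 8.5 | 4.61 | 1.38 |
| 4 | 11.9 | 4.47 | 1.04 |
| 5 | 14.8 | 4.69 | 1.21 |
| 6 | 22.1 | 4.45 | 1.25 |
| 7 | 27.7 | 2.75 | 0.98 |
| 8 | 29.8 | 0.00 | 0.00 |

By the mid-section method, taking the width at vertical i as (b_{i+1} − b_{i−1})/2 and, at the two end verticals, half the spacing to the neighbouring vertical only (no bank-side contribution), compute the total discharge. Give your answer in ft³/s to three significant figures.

129 ft³/s

w_2 = (8.5 − 0.0)/2 = 4.25 ft; q_2 = 1.05 × 2.97 × 4.25 = 13.25 ft³/s
w_3 = (11.9 − 3.9)/2 = 4 ft; q_3 = 1.38 × 4.61 × 4 = 25.45 ft³/s
w_4 = (14.8 − 8.5)/2 = 3.15 ft; q_4 = 1.04 × 4.47 × 3.15 = 14.64 ft³/s
w_5 = (22.1 − 11.9)/2 = 5.1 ft; q_5 = 1.21 × 4.69 × 5.1 = 28.94 ft³/s
w_6 = (27.7 − 14.8)/2 = 6.45 ft; q_6 = 1.25 × 4.45 × 6.45 = 35.88 ft³/s
w_7 = (29.8 − 22.1)/2 = 3.85 ft; q_7 = 0.98 × 2.75 × 3.85 = 10.38 ft³/s
Stations 1, 8 contribute zero (depth or velocity is 0).
Q = Σ qᵢ = 128.5 ft³/s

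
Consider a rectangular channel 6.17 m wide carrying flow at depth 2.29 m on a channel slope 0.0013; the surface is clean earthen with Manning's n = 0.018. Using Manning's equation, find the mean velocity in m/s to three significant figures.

2.40 m/s

A = b·y = 6.17 × 2.29 = 14.13 m²
P = b + 2y = 6.17 + 2×2.29 = 10.75 m
R = A/P = 14.13/10.75 = 1.314 m
Q = (1/n)·A·R^(2/3)·S^(1/2) = (1/0.018) × 14.13 × 1.314^(2/3) × 0.0013^(1/2) = 33.96 m³/s
V = Q/A = 33.96/14.13 = 2.403 m/s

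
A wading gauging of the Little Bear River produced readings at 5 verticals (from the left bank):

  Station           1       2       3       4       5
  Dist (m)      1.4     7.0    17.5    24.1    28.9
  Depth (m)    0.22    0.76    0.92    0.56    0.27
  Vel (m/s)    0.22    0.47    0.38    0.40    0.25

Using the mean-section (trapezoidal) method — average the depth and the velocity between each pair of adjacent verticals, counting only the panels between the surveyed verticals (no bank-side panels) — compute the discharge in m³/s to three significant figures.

7.25 m³/s

Panel 1-2: Δb = 5.6 m, d̄ = (0.22+0.76)/2 = 0.49, v̄ = (0.22+0.47)/2 = 0.345 → q = 5.6×0.49×0.345 = 0.9467 m³/s
Panel 2-3: Δb = 10.5 m, d̄ = (0.76+0.92)/2 = 0.84, v̄ = (0.47+0.38)/2 = 0.425 → q = 10.5×0.84×0.425 = 3.749 m³/s
Panel 3-4: Δb = 6.6 m, d̄ = (0.92+0.56)/2 = 0.74, v̄ = (0.38+0.40)/2 = 0.39 → q = 6.6×0.74×0.39 = 1.905 m³/s
Panel 4-5: Δb = 4.8 m, d̄ = (0.56+0.27)/2 = 0.415, v̄ = (0.40+0.25)/2 = 0.325 → q = 4.8×0.415×0.325 = 0.6474 m³/s
Q = Σ q = 7.247 m³/s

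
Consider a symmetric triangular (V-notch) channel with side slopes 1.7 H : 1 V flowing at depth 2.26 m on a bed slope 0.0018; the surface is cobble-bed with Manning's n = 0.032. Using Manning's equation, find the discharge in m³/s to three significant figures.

A = z·y² = 1.7×2.26² = 8.683 m²
P = 2y√(1+z²) = 2×2.26×√(1+1.7²) = 8.915 m
R = A/P = 8.683/8.915 = 0.9740 m
Q = (1/n)·A·R^(2/3)·S^(1/2) = (1/0.032) × 8.683 × 0.9740^(2/3) × 0.0018^(1/2) = 11.31 m³/s

11.3 m³/s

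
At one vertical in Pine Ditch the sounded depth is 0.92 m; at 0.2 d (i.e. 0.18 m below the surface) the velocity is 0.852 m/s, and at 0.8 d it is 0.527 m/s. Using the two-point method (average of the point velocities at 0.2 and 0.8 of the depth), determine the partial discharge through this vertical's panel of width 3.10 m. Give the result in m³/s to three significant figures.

v̄ = (0.852 + 0.527) / 2 = 0.6895 m/s
q = v̄ × d × w = 0.6895 × 0.92 × 3.10 = 1.966 m³/s

1.97 m³/s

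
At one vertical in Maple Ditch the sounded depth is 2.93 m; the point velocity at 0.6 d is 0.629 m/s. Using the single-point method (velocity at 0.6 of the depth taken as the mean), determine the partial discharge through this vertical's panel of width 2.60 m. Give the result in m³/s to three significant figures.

v̄ = v₀.₆ = 0.629 m/s
q = v̄ × d × w = 0.6290 × 2.93 × 2.60 = 4.792 m³/s

4.79 m³/s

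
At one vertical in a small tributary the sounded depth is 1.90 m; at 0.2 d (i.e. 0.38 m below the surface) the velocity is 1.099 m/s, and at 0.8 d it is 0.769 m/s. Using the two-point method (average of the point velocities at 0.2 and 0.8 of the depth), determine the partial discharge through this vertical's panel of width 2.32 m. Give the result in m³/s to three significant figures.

v̄ = (1.099 + 0.769) / 2 = 0.9340 m/s
q = v̄ × d × w = 0.9340 × 1.90 × 2.32 = 4.117 m³/s

4.12 m³/s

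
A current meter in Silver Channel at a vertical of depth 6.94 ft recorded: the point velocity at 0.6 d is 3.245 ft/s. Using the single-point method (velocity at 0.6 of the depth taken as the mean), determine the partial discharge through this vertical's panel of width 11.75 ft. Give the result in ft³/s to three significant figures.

265 ft³/s

v̄ = v₀.₆ = 3.245 ft/s
q = v̄ × d × w = 3.245 × 6.94 × 11.75 = 264.6 ft³/s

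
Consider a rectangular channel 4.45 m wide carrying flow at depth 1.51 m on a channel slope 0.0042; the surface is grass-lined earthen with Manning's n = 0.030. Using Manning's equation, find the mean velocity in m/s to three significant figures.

A = b·y = 4.45 × 1.51 = 6.720 m²
P = b + 2y = 4.45 + 2×1.51 = 7.470 m
R = A/P = 6.720/7.470 = 0.8995 m
Q = (1/n)·A·R^(2/3)·S^(1/2) = (1/0.030) × 6.720 × 0.8995^(2/3) × 0.0042^(1/2) = 13.53 m³/s
V = Q/A = 13.53/6.720 = 2.013 m/s

2.01 m/s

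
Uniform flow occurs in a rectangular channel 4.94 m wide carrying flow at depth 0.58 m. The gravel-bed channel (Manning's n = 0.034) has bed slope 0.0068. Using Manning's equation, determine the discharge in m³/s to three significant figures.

A = b·y = 4.94 × 0.58 = 2.865 m²
P = b + 2y = 4.94 + 2×0.58 = 6.100 m
R = A/P = 2.865/6.100 = 0.4697 m
Q = (1/n)·A·R^(2/3)·S^(1/2) = (1/0.034) × 2.865 × 0.4697^(2/3) × 0.0068^(1/2) = 4.199 m³/s

4.20 m³/s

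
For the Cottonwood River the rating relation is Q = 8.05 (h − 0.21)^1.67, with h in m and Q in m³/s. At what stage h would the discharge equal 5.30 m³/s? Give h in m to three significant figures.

0.989 m

h − h₀ = (Q/C)^(1/b) = (5.30/8.05)^(1/1.67) = 0.7786 m
h = 0.21 + 0.7786 = 0.9886 m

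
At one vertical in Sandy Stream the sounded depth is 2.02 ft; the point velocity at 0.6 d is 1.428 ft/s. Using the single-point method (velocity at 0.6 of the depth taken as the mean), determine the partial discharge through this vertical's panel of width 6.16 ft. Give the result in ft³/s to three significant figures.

v̄ = v₀.₆ = 1.428 ft/s
q = v̄ × d × w = 1.428 × 2.02 × 6.16 = 17.77 ft³/s

17.8 ft³/s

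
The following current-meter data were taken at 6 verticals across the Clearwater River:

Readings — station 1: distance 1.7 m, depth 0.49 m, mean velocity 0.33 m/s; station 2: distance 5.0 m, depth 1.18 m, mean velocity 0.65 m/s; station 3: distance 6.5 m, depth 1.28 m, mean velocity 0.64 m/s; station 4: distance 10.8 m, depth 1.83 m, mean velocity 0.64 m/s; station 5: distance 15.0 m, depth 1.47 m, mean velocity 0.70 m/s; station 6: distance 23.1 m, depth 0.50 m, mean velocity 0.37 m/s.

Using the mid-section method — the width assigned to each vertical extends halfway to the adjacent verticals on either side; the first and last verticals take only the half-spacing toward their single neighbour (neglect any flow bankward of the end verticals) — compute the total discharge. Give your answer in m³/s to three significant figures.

16.5 m³/s

w_1 = (5.0 − 1.7)/2 = 1.65 m; q_1 = 0.33 × 0.49 × 1.65 = 0.2668 m³/s
w_2 = (6.5 − 1.7)/2 = 2.4 m; q_2 = 0.65 × 1.18 × 2.4 = 1.841 m³/s
w_3 = (10.8 − 5.0)/2 = 2.9 m; q_3 = 0.64 × 1.28 × 2.9 = 2.376 m³/s
w_4 = (15.0 − 6.5)/2 = 4.25 m; q_4 = 0.64 × 1.83 × 4.25 = 4.978 m³/s
w_5 = (23.1 − 10.8)/2 = 6.15 m; q_5 = 0.70 × 1.47 × 6.15 = 6.328 m³/s
w_6 = (23.1 − 15.0)/2 = 4.05 m; q_6 = 0.37 × 0.50 × 4.05 = 0.7493 m³/s
Q = Σ qᵢ = 16.54 m³/s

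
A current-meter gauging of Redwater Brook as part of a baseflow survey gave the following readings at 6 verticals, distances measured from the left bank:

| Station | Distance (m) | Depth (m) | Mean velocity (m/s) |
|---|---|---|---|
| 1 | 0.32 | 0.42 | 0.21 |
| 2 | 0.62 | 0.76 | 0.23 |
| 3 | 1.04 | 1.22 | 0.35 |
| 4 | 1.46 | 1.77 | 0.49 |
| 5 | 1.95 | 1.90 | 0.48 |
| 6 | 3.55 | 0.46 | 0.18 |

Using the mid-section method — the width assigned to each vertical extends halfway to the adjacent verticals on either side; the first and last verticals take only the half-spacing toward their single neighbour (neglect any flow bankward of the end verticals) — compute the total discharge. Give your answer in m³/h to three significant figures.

6010 m³/h

w_1 = (0.62 − 0.32)/2 = 0.15 m; q_1 = 0.21 × 0.42 × 0.15 = 0.01323 m³/s
w_2 = (1.04 − 0.32)/2 = 0.36 m; q_2 = 0.23 × 0.76 × 0.36 = 0.06293 m³/s
w_3 = (1.46 − 0.62)/2 = 0.42 m; q_3 = 0.35 × 1.22 × 0.42 = 0.1793 m³/s
w_4 = (1.95 − 1.04)/2 = 0.455 m; q_4 = 0.49 × 1.77 × 0.455 = 0.3946 m³/s
w_5 = (3.55 − 1.46)/2 = 1.045 m; q_5 = 0.48 × 1.90 × 1.045 = 0.9530 m³/s
w_6 = (3.55 − 1.95)/2 = 0.8 m; q_6 = 0.18 × 0.46 × 0.8 = 0.06624 m³/s
Q = Σ qᵢ = 1.669 m³/s
= 1.669 × 3600 = 6010 m³/h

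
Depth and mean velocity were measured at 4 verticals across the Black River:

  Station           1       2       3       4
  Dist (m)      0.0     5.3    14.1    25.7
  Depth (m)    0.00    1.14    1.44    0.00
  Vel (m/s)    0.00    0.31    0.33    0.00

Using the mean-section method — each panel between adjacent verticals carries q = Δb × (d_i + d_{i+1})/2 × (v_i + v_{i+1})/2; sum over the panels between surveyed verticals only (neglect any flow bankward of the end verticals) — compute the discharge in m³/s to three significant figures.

5.48 m³/s

Panel 1-2: Δb = 5.3 m, d̄ = (0.00+1.14)/2 = 0.57, v̄ = (0.00+0.31)/2 = 0.155 → q = 5.3×0.57×0.155 = 0.4683 m³/s
Panel 2-3: Δb = 8.8 m, d̄ = (1.14+1.44)/2 = 1.29, v̄ = (0.31+0.33)/2 = 0.32 → q = 8.8×1.29×0.32 = 3.633 m³/s
Panel 3-4: Δb = 11.6 m, d̄ = (1.44+0.00)/2 = 0.72, v̄ = (0.33+0.00)/2 = 0.165 → q = 11.6×0.72×0.165 = 1.378 m³/s
Q = Σ q = 5.479 m³/s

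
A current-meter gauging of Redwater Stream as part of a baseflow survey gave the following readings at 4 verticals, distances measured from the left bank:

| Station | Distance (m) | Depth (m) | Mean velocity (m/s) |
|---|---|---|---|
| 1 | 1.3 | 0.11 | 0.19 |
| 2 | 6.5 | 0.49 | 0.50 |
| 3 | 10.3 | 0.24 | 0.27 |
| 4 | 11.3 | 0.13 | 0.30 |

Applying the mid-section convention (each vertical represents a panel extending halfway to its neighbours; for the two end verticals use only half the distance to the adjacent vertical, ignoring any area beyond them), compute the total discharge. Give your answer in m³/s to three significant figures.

w_1 = (6.5 − 1.3)/2 = 2.6 m; q_1 = 0.19 × 0.11 × 2.6 = 0.05434 m³/s
w_2 = (10.3 − 1.3)/2 = 4.5 m; q_2 = 0.50 × 0.49 × 4.5 = 1.103 m³/s
w_3 = (11.3 − 6.5)/2 = 2.4 m; q_3 = 0.27 × 0.24 × 2.4 = 0.1555 m³/s
w_4 = (11.3 − 10.3)/2 = 0.5 m; q_4 = 0.30 × 0.13 × 0.5 = 0.01950 m³/s
Q = Σ qᵢ = 1.332 m³/s

1.33 m³/s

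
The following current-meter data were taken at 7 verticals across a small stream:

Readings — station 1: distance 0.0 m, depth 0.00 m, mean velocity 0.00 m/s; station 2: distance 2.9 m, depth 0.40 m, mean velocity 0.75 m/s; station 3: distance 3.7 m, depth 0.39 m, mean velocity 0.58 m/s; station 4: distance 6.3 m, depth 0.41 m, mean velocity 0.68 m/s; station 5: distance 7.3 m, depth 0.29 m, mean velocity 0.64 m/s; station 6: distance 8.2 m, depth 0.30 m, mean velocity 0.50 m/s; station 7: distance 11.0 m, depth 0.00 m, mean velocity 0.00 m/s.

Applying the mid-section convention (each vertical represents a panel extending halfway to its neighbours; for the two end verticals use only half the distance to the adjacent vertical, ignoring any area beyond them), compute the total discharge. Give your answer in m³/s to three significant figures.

1.90 m³/s

w_2 = (3.7 − 0.0)/2 = 1.85 m; q_2 = 0.75 × 0.40 × 1.85 = 0.5550 m³/s
w_3 = (6.3 − 2.9)/2 = 1.7 m; q_3 = 0.58 × 0.39 × 1.7 = 0.3845 m³/s
w_4 = (7.3 − 3.7)/2 = 1.8 m; q_4 = 0.68 × 0.41 × 1.8 = 0.5018 m³/s
w_5 = (8.2 − 6.3)/2 = 0.95 m; q_5 = 0.64 × 0.29 × 0.95 = 0.1763 m³/s
w_6 = (11.0 − 7.3)/2 = 1.85 m; q_6 = 0.50 × 0.30 × 1.85 = 0.2775 m³/s
Stations 1, 7 contribute zero (depth or velocity is 0).
Q = Σ qᵢ = 1.895 m³/s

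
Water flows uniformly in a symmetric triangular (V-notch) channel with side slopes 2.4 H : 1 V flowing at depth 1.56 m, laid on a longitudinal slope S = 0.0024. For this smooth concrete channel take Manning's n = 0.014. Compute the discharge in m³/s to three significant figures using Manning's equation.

A = z·y² = 2.4×1.56² = 5.841 m²
P = 2y√(1+z²) = 2×1.56×√(1+2.4²) = 8.112 m
R = A/P = 5.841/8.112 = 0.7200 m
Q = (1/n)·A·R^(2/3)·S^(1/2) = (1/0.014) × 5.841 × 0.7200^(2/3) × 0.0024^(1/2) = 16.42 m³/s

16.4 m³/s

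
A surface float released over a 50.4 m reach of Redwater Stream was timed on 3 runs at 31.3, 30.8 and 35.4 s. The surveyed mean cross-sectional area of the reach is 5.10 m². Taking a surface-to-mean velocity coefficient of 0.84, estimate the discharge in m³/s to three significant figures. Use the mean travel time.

t̄ = (31.3 + 30.8 + 35.4) / 3 = 32.5 s
v_surface = L / t̄ = 50.4 / 32.5 = 1.551 m/s
v_mean = 0.84 × 1.551 = 1.303 m/s
Q = A × v_mean = 5.10 × 1.303 = 6.643 m³/s

6.64 m³/s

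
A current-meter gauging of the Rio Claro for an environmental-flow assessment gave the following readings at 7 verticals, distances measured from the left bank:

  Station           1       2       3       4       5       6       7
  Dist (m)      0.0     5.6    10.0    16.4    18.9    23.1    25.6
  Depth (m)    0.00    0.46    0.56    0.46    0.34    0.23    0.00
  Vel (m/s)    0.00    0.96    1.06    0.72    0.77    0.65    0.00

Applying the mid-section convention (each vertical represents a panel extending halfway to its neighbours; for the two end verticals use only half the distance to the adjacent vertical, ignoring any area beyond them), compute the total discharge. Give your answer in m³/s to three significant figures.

8.27 m³/s

w_2 = (10.0 − 0.0)/2 = 5 m; q_2 = 0.96 × 0.46 × 5 = 2.208 m³/s
w_3 = (16.4 − 5.6)/2 = 5.4 m; q_3 = 1.06 × 0.56 × 5.4 = 3.205 m³/s
w_4 = (18.9 − 10.0)/2 = 4.45 m; q_4 = 0.72 × 0.46 × 4.45 = 1.474 m³/s
w_5 = (23.1 − 16.4)/2 = 3.35 m; q_5 = 0.77 × 0.34 × 3.35 = 0.8770 m³/s
w_6 = (25.6 − 18.9)/2 = 3.35 m; q_6 = 0.65 × 0.23 × 3.35 = 0.5008 m³/s
Stations 1, 7 contribute zero (depth or velocity is 0).
Q = Σ qᵢ = 8.265 m³/s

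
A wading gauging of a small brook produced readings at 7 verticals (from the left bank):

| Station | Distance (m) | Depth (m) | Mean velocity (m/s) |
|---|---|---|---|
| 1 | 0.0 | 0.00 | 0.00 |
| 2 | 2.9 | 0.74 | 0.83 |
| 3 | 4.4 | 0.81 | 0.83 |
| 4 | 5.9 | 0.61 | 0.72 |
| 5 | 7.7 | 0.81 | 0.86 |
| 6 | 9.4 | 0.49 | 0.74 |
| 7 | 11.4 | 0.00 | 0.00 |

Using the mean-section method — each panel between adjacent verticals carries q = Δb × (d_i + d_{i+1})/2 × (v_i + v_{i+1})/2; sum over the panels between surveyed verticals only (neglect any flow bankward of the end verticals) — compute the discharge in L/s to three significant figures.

Panel 1-2: Δb = 2.9 m, d̄ = (0.00+0.74)/2 = 0.37, v̄ = (0.00+0.83)/2 = 0.415 → q = 2.9×0.37×0.415 = 0.4453 m³/s
Panel 2-3: Δb = 1.5 m, d̄ = (0.74+0.81)/2 = 0.775, v̄ = (0.83+0.83)/2 = 0.83 → q = 1.5×0.775×0.83 = 0.9649 m³/s
Panel 3-4: Δb = 1.5 m, d̄ = (0.81+0.61)/2 = 0.71, v̄ = (0.83+0.72)/2 = 0.775 → q = 1.5×0.71×0.775 = 0.8254 m³/s
Panel 4-5: Δb = 1.8 m, d̄ = (0.61+0.81)/2 = 0.71, v̄ = (0.72+0.86)/2 = 0.79 → q = 1.8×0.71×0.79 = 1.010 m³/s
Panel 5-6: Δb = 1.7 m, d̄ = (0.81+0.49)/2 = 0.65, v̄ = (0.86+0.74)/2 = 0.8 → q = 1.7×0.65×0.8 = 0.8840 m³/s
Panel 6-7: Δb = 2 m, d̄ = (0.49+0.00)/2 = 0.245, v̄ = (0.74+0.00)/2 = 0.37 → q = 2×0.245×0.37 = 0.1813 m³/s
Q = Σ q = 4.310 m³/s
= 4.310 × 1000 = 4310 L/s

4310 L/s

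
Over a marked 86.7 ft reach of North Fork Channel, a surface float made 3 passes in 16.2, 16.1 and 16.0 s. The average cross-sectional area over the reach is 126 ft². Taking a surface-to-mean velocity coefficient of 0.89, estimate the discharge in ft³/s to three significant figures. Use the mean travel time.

t̄ = (16.2 + 16.1 + 16.0) / 3 = 16.1 s
v_surface = L / t̄ = 86.7 / 16.1 = 5.385 ft/s
v_mean = 0.89 × 5.385 = 4.793 ft/s
Q = A × v_mean = 126 × 4.793 = 603.9 ft³/s

604 ft³/s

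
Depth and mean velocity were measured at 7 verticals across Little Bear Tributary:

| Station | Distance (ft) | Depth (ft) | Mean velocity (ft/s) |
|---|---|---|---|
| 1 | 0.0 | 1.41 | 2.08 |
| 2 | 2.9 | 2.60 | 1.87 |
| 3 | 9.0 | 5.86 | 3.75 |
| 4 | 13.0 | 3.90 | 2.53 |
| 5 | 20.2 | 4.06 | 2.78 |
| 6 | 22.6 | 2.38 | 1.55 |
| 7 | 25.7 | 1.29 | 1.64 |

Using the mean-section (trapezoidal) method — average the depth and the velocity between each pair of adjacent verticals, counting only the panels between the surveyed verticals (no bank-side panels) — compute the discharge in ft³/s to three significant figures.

247 ft³/s

Panel 1-2: Δb = 2.9 ft, d̄ = (1.41+2.60)/2 = 2.005, v̄ = (2.08+1.87)/2 = 1.975 → q = 2.9×2.005×1.975 = 11.48 ft³/s
Panel 2-3: Δb = 6.1 ft, d̄ = (2.60+5.86)/2 = 4.23, v̄ = (1.87+3.75)/2 = 2.81 → q = 6.1×4.23×2.81 = 72.51 ft³/s
Panel 3-4: Δb = 4 ft, d̄ = (5.86+3.90)/2 = 4.88, v̄ = (3.75+2.53)/2 = 3.14 → q = 4×4.88×3.14 = 61.29 ft³/s
Panel 4-5: Δb = 7.2 ft, d̄ = (3.90+4.06)/2 = 3.98, v̄ = (2.53+2.78)/2 = 2.655 → q = 7.2×3.98×2.655 = 76.08 ft³/s
Panel 5-6: Δb = 2.4 ft, d̄ = (4.06+2.38)/2 = 3.22, v̄ = (2.78+1.55)/2 = 2.165 → q = 2.4×3.22×2.165 = 16.73 ft³/s
Panel 6-7: Δb = 3.1 ft, d̄ = (2.38+1.29)/2 = 1.835, v̄ = (1.55+1.64)/2 = 1.595 → q = 3.1×1.835×1.595 = 9.073 ft³/s
Q = Σ q = 247.2 ft³/s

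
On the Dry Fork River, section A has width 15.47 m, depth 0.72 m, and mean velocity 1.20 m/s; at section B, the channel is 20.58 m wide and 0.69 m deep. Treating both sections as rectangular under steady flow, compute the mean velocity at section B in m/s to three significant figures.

0.941 m/s

Q = A₁V₁ = (15.47×0.72) × 1.20 = 13.37 m³/s
A₂ = 20.58 × 0.69 = 14.20 m²
V₂ = Q/A₂ = 13.37/14.20 = 0.9413 m/s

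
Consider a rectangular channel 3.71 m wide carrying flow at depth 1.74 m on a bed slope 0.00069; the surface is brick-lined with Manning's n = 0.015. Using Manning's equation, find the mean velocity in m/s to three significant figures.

1.63 m/s

A = b·y = 3.71 × 1.74 = 6.455 m²
P = b + 2y = 3.71 + 2×1.74 = 7.190 m
R = A/P = 6.455/7.190 = 0.8978 m
Q = (1/n)·A·R^(2/3)·S^(1/2) = (1/0.015) × 6.455 × 0.8978^(2/3) × 0.00069^(1/2) = 10.52 m³/s
V = Q/A = 10.52/6.455 = 1.630 m/s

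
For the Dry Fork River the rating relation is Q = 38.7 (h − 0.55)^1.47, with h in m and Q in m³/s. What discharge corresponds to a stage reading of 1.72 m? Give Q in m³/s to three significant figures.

Q = 38.7 × (1.72 − 0.55)^1.47 = 38.7 × 1.17^1.47 = 48.75 m³/s

48.7 m³/s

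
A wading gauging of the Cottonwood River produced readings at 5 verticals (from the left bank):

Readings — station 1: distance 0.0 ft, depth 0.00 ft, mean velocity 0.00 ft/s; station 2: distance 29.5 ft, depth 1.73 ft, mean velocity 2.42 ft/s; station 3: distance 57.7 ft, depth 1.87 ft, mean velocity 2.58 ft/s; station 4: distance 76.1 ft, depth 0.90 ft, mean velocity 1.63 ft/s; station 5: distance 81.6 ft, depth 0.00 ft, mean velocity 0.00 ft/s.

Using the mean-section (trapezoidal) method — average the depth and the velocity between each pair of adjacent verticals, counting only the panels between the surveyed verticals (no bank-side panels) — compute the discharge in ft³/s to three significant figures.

213 ft³/s

Panel 1-2: Δb = 29.5 ft, d̄ = (0.00+1.73)/2 = 0.865, v̄ = (0.00+2.42)/2 = 1.21 → q = 29.5×0.865×1.21 = 30.88 ft³/s
Panel 2-3: Δb = 28.2 ft, d̄ = (1.73+1.87)/2 = 1.8, v̄ = (2.42+2.58)/2 = 2.5 → q = 28.2×1.8×2.5 = 126.9 ft³/s
Panel 3-4: Δb = 18.4 ft, d̄ = (1.87+0.90)/2 = 1.385, v̄ = (2.58+1.63)/2 = 2.105 → q = 18.4×1.385×2.105 = 53.64 ft³/s
Panel 4-5: Δb = 5.5 ft, d̄ = (0.90+0.00)/2 = 0.45, v̄ = (1.63+0.00)/2 = 0.815 → q = 5.5×0.45×0.815 = 2.017 ft³/s
Q = Σ q = 213.4 ft³/s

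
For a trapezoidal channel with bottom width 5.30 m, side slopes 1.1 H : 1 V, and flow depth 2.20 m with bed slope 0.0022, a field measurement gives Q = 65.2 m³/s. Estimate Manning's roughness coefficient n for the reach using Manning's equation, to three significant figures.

0.0155

A = (b + z·y)·y = (5.30 + 1.1×2.20)×2.20 = 16.98 m²
P = b + 2y√(1+z²) = 5.30 + 2×2.20×√(1+1.1²) = 11.84 m
R = A/P = 16.98/11.84 = 1.434 m
n = (1/Q)·A·R^(2/3)·S^(1/2) = (1/65.2) × 16.98 × 1.272 × 0.04690 = 0.01554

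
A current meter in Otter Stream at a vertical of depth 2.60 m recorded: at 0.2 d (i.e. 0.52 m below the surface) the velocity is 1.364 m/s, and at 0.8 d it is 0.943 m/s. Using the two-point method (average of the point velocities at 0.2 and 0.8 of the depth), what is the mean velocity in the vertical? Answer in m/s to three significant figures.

1.15 m/s

v̄ = (1.364 + 0.943) / 2 = 1.154 m/s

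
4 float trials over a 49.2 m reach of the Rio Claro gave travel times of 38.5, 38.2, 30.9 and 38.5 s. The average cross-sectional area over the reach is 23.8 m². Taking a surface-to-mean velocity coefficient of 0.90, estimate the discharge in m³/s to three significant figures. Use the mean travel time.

28.9 m³/s

t̄ = (38.5 + 38.2 + 30.9 + 38.5) / 4 = 36.525 s
v_surface = L / t̄ = 49.2 / 36.525 = 1.347 m/s
v_mean = 0.90 × 1.347 = 1.212 m/s
Q = A × v_mean = 23.8 × 1.212 = 28.85 m³/s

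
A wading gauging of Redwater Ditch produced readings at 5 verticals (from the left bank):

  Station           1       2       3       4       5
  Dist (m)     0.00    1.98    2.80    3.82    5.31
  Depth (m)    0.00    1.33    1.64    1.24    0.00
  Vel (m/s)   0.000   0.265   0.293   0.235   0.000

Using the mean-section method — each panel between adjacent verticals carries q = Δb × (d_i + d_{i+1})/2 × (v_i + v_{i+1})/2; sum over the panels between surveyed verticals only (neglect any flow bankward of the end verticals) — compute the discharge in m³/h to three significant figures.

3640 m³/h

Panel 1-2: Δb = 1.98 m, d̄ = (0.00+1.33)/2 = 0.665, v̄ = (0.000+0.265)/2 = 0.1325 → q = 1.98×0.665×0.1325 = 0.1745 m³/s
Panel 2-3: Δb = 0.82 m, d̄ = (1.33+1.64)/2 = 1.485, v̄ = (0.265+0.293)/2 = 0.279 → q = 0.82×1.485×0.279 = 0.3397 m³/s
Panel 3-4: Δb = 1.02 m, d̄ = (1.64+1.24)/2 = 1.44, v̄ = (0.293+0.235)/2 = 0.264 → q = 1.02×1.44×0.264 = 0.3878 m³/s
Panel 4-5: Δb = 1.49 m, d̄ = (1.24+0.00)/2 = 0.62, v̄ = (0.235+0.000)/2 = 0.1175 → q = 1.49×0.62×0.1175 = 0.1085 m³/s
Q = Σ q = 1.011 m³/s
= 1.011 × 3600 = 3638 m³/h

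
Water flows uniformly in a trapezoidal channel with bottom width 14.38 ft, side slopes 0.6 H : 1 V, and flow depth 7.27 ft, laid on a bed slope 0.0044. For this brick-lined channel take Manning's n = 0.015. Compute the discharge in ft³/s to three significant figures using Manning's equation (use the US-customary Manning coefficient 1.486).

A = (b + z·y)·y = (14.38 + 0.6×7.27)×7.27 = 136.3 ft²
P = b + 2y√(1+z²) = 14.38 + 2×7.27×√(1+0.6²) = 31.34 ft
R = A/P = 136.3/31.34 = 4.348 ft
Q = (1.486/n)·A·R^(2/3)·S^(1/2) = (1.486/0.015) × 136.3 × 4.348^(2/3) × 0.0044^(1/2) = 2385 ft³/s

2390 ft³/s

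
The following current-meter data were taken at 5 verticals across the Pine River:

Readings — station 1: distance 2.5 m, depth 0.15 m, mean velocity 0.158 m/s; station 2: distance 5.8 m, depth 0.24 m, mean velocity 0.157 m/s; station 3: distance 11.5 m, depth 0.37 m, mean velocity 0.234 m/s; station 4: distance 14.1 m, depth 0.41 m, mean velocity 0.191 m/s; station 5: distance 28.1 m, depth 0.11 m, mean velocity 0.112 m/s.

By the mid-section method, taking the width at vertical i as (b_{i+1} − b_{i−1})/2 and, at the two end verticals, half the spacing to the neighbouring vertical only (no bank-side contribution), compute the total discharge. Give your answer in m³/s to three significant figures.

w_1 = (5.8 − 2.5)/2 = 1.65 m; q_1 = 0.158 × 0.15 × 1.65 = 0.03911 m³/s
w_2 = (11.5 − 2.5)/2 = 4.5 m; q_2 = 0.157 × 0.24 × 4.5 = 0.1696 m³/s
w_3 = (14.1 − 5.8)/2 = 4.15 m; q_3 = 0.234 × 0.37 × 4.15 = 0.3593 m³/s
w_4 = (28.1 − 11.5)/2 = 8.3 m; q_4 = 0.191 × 0.41 × 8.3 = 0.6500 m³/s
w_5 = (28.1 − 14.1)/2 = 7 m; q_5 = 0.112 × 0.11 × 7 = 0.08624 m³/s
Q = Σ qᵢ = 1.304 m³/s

1.30 m³/s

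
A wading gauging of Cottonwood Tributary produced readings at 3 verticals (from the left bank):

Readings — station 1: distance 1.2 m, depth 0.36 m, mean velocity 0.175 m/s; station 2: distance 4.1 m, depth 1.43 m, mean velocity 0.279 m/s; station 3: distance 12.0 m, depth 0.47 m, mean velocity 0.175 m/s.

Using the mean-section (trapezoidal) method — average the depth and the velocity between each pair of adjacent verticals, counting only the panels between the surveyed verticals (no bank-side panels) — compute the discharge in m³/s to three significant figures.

2.29 m³/s

Panel 1-2: Δb = 2.9 m, d̄ = (0.36+1.43)/2 = 0.895, v̄ = (0.175+0.279)/2 = 0.227 → q = 2.9×0.895×0.227 = 0.5892 m³/s
Panel 2-3: Δb = 7.9 m, d̄ = (1.43+0.47)/2 = 0.95, v̄ = (0.279+0.175)/2 = 0.227 → q = 7.9×0.95×0.227 = 1.704 m³/s
Q = Σ q = 2.293 m³/s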